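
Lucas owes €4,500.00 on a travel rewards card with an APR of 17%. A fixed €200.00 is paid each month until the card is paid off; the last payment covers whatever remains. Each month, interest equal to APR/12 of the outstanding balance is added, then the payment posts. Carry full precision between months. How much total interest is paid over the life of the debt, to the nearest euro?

€957

Monthly rate r = 17%/12 = 1.41667% = 0.0141667.
Payoff takes n = ⌈−ln(1 − rB₀/P)/ln(1+r)⌉ = ⌈27.285⌉ = 28 payments; the last is €57.30.
Total paid = 27·€200.00 + €57.30 = €5,457.30.
Total interest = total paid − principal = €5,457.30 − €4,500.00 = €957.30.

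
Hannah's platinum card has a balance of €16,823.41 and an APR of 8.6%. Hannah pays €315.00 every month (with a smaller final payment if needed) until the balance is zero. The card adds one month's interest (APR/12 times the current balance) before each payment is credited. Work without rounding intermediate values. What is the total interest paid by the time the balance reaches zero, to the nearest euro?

Monthly rate r = 8.6%/12 = 0.716667% = 0.00716667.
Payoff takes n = ⌈−ln(1 − rB₀/P)/ln(1+r)⌉ = ⌈67.565⌉ = 68 payments; the last is €178.25.
Total paid = 67·€315.00 + €178.25 = €21,283.25.
Total interest = total paid − principal = €21,283.25 − €16,823.41 = €4,459.84.

€4,460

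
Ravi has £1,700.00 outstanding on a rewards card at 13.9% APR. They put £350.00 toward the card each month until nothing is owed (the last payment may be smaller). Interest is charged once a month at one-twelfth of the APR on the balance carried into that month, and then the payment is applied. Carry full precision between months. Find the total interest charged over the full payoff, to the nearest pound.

Monthly rate r = 13.9%/12 = 1.15833% = 0.0115833.
Payoff takes n = ⌈−ln(1 − rB₀/P)/ln(1+r)⌉ = ⌈5.028⌉ = 6 payments; the last is £9.86.
Total paid = 5·£350.00 + £9.86 = £1,759.86.
Total interest = total paid − principal = £1,759.86 − £1,700.00 = £59.86.

£60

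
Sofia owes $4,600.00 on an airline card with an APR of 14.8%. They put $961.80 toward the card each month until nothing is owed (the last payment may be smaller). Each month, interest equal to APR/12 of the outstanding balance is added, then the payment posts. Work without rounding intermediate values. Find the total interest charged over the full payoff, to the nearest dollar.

$171

Monthly rate r = 14.8%/12 = 1.23333% = 0.0123333.
Payoff takes n = ⌈−ln(1 − rB₀/P)/ln(1+r)⌉ = ⌈4.960⌉ = 5 payments; the last is $923.46.
Total paid = 4·$961.80 + $923.46 = $4,770.66.
Total interest = total paid − principal = $4,770.66 − $4,600.00 = $170.66.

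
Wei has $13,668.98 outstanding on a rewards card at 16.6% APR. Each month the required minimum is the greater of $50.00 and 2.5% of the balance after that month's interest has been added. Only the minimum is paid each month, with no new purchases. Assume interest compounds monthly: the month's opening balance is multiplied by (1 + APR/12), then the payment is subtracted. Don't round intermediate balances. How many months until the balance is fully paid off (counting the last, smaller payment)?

Monthly rate r = 16.6%/12 = 1.38333% = 0.0138333.
While 2.5% of the post-interest balance exceeds $50.00, each month B ← (B·(1+r))·(1 − 0.025), i.e. B shrinks by the factor (1+r)·0.975 = 0.98849.
This holds for months 1–168. Entering month 169 the balance is $1,953.87; 2.5% of the post-interest balance is now below $50.00, so the flat $50.00 minimum applies from here.
From month 169 a fixed $50.00 at rate r clears $1,953.87 in 57 more payments. Total: 168 + 57 = 225 months.

225 months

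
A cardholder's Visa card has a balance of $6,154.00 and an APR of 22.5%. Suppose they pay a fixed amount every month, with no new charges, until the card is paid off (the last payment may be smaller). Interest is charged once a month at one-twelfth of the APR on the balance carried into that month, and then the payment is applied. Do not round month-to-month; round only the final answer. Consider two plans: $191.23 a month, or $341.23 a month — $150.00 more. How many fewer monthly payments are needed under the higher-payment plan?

27 fewer payments

Monthly rate r = 22.5%/12 = 1.875% = 0.01875.
At $191.23/mo: n = ⌈−ln(1 − rB₀/P)/ln(1+r)⌉ = 50 payments (last $150.34); total interest = total paid − $6,154.00 = $3,366.61.
At $341.23/mo: 23 payments (last $74.72); total interest $1,427.78.
Payments saved = 50 − 23 = 27.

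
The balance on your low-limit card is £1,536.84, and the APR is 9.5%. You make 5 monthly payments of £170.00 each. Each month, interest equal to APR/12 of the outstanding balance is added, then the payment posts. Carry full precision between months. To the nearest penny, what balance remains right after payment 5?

£735.08

Monthly rate r = 9.5%/12 = 0.791667% = 0.00791667.
Each month: B ← B·(1+r) − £170.00.
Month 1: interest £12.17; balance after payment £1,379.01.
Month 2: interest £10.92; balance after payment £1,219.92.
Month 3: interest £9.66; balance after payment £1,059.58.
Month 4: interest £8.39; balance after payment £897.97.
Month 5: interest £7.11; balance after payment £735.08.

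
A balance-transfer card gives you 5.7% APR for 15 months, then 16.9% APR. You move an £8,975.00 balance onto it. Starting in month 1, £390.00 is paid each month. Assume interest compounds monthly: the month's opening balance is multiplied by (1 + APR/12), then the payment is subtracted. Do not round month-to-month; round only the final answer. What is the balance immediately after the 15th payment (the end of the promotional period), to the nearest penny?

£3,587.60

Promo months 1–15 at r₀ = 5.7%/12 = 0.00475; months 16+ at r₁ = 16.9%/12 = 0.0140833.
After month 15: iterate B ← B·(1+r₀) − £390.00 for 15 months → £3,587.60.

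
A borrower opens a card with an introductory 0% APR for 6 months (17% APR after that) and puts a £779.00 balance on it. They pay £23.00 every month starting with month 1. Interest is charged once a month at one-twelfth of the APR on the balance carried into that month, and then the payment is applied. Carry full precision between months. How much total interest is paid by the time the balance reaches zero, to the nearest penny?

Promo months 1–6 at r₀ = 0%/12 = 0; months 7+ at r₁ = 17%/12 = 0.0141667.
After month 6 (no interest yet): B = £779.00 − 6·£23.00 = £641.00.
Then at r₁ with £23.00/mo: n₂ = −ln(1 − r₁·B/P)/ln(1+r₁) ≈ 35.70 → 36 more payments.
Total paid = 41·£23.00 + £16.18 = £959.18; interest = £959.18 − £779.00 = £180.18.

£180.18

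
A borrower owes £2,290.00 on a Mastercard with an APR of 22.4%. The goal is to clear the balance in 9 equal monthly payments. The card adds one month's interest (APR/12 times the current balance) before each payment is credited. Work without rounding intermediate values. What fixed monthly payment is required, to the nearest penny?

Monthly rate r = 22.4%/12 = 1.86667% = 0.0186667.
Level-payment amortization: P = B₀·r / (1 − (1+r)^(−n)) = 2290.00·0.0186667 / (1 − 1.01867^(−9)).
Denominator 1 − (1+r)^(−9) = 0.153335904.
P = 42.7467 / 0.153335904 ≈ 278.78.

£278.78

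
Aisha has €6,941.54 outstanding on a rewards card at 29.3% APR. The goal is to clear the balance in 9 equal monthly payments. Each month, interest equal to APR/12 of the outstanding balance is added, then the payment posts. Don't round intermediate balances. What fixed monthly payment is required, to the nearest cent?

Monthly rate r = 29.3%/12 = 2.44167% = 0.0244167.
Level-payment amortization: P = B₀·r / (1 − (1+r)^(−n)) = 6941.54·0.0244167 / (1 − 1.02442^(−9)).
Denominator 1 − (1+r)^(−9) = 0.195158652.
P = 169.489 / 0.195158652 ≈ 868.47.

€868.47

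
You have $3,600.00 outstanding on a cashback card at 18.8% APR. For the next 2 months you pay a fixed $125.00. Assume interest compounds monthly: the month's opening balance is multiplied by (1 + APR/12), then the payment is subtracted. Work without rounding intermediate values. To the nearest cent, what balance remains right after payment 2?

$3,461.73

Monthly rate r = 18.8%/12 = 1.56667% = 0.0156667.
Each month: B ← B·(1+r) − $125.00.
Month 1: interest $56.40; balance after payment $3,531.40.
Month 2: interest $55.33; balance after payment $3,461.73.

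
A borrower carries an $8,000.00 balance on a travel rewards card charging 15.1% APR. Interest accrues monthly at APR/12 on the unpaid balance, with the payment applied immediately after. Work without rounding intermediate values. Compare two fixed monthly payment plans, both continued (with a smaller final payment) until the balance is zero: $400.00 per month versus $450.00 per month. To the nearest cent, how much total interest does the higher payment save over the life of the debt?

Monthly rate r = 15.1%/12 = 1.25833% = 0.0125833.
At $400.00/mo: n = ⌈−ln(1 − rB₀/P)/ln(1+r)⌉ = 24 payments (last $73.82); total interest = total paid − $8,000.00 = $1,273.82.
At $450.00/mo: 21 payments (last $112.97); total interest $1,112.97.
Interest saved = $1,273.82 − $1,112.97 = $160.85.

$160.85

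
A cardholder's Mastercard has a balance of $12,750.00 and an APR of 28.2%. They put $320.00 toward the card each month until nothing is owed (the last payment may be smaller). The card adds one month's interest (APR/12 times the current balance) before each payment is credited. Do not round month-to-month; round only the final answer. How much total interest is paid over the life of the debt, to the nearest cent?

Monthly rate r = 28.2%/12 = 2.35% = 0.0235.
Payoff takes n = ⌈−ln(1 − rB₀/P)/ln(1+r)⌉ = ⌈118.564⌉ = 119 payments; the last is $181.29.
Total paid = 118·$320.00 + $181.29 = $37,941.29.
Total interest = total paid − principal = $37,941.29 − $12,750.00 = $25,191.29.

$25,191.29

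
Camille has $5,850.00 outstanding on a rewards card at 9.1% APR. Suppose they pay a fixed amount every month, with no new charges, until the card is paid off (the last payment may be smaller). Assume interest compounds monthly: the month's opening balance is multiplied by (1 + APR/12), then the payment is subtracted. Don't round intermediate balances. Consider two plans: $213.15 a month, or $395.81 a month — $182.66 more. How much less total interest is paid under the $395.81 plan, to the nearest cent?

$355.63

Monthly rate r = 9.1%/12 = 0.758333% = 0.00758333.
At $213.15/mo: n = ⌈−ln(1 − rB₀/P)/ln(1+r)⌉ = 31 payments (last $189.51); total interest = total paid − $5,850.00 = $734.01.
At $395.81/mo: 16 payments (last $291.23); total interest $378.38.
Interest saved = $734.01 − $378.38 = $355.63.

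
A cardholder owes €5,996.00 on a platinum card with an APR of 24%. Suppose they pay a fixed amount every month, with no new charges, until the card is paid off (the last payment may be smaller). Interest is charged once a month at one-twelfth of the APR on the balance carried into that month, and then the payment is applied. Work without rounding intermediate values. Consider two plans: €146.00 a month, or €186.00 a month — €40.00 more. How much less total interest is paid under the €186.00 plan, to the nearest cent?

Monthly rate r = 24%/12 = 2% = 0.02.
At €146.00/mo: n = ⌈−ln(1 − rB₀/P)/ln(1+r)⌉ = 87 payments (last €143.15); total interest = total paid − €5,996.00 = €6,703.15.
At €186.00/mo: 53 payments (last €48.67); total interest €3,724.67.
Interest saved = €6,703.15 − €3,724.67 = €2,978.48.

€2,978.48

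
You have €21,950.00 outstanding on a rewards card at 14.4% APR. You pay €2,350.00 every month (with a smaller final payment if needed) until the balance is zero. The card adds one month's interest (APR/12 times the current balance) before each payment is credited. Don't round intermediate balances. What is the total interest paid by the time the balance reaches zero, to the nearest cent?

Monthly rate r = 14.4%/12 = 1.2% = 0.012.
Payoff takes n = ⌈−ln(1 − rB₀/P)/ln(1+r)⌉ = ⌈9.966⌉ = 10 payments; the last is €2,270.41.
Total paid = 9·€2,350.00 + €2,270.41 = €23,420.41.
Total interest = total paid − principal = €23,420.41 − €21,950.00 = €1,470.41.

€1,470.41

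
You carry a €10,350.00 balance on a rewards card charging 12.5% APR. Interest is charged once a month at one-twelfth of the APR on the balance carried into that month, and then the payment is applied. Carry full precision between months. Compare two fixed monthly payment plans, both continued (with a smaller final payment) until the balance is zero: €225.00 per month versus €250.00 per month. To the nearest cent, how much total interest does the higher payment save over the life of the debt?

Monthly rate r = 12.5%/12 = 1.04167% = 0.0104167.
At €225.00/mo: n = ⌈−ln(1 − rB₀/P)/ln(1+r)⌉ = 63 payments (last €213.54); total interest = total paid − €10,350.00 = €3,813.54.
At €250.00/mo: 55 payments (last €114.28); total interest €3,264.28.
Interest saved = €3,813.54 − €3,264.28 = €549.26.

€549.26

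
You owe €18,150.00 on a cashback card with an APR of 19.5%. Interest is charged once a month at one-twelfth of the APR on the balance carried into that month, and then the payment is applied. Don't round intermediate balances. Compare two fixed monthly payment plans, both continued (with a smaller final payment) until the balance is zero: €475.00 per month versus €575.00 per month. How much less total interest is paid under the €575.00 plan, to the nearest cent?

Monthly rate r = 19.5%/12 = 1.625% = 0.01625.
At €475.00/mo: n = ⌈−ln(1 − rB₀/P)/ln(1+r)⌉ = 61 payments (last €84.48); total interest = total paid − €18,150.00 = €10,434.48.
At €575.00/mo: 45 payments (last €361.52); total interest €7,511.52.
Interest saved = €10,434.48 − €7,511.52 = €2,922.96.

€2,922.96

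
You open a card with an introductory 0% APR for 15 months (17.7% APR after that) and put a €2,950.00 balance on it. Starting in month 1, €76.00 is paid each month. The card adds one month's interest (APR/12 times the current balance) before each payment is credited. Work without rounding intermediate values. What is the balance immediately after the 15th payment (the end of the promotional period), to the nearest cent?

Promo months 1–15 at r₀ = 0%/12 = 0; months 16+ at r₁ = 17.7%/12 = 0.01475.
After month 15 (no interest yet): B = €2,950.00 − 15·€76.00 = €1,810.00.

€1,810.00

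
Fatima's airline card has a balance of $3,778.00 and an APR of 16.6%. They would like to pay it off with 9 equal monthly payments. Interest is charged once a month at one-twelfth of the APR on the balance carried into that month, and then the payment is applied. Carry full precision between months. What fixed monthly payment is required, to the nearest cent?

$449.34

Monthly rate r = 16.6%/12 = 1.38333% = 0.0138333.
Level-payment amortization: P = B₀·r / (1 − (1+r)^(−n)) = 3778.00·0.0138333 / (1 − 1.01383^(−9)).
Denominator 1 − (1+r)^(−9) = 0.116308037.
P = 52.2623 / 0.116308037 ≈ 449.34.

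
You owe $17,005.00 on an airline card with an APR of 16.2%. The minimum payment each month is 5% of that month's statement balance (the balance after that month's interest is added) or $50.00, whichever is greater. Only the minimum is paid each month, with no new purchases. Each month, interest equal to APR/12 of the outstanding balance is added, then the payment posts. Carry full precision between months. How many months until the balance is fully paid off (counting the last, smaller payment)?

99 months

Monthly rate r = 16.2%/12 = 1.35% = 0.0135.
While 5% of the post-interest balance exceeds $50.00, each month B ← (B·(1+r))·(1 − 0.05), i.e. B shrinks by the factor (1+r)·0.95 = 0.96283.
This holds for months 1–76. Entering month 77 the balance is $955.38; 5% of the post-interest balance is now below $50.00, so the flat $50.00 minimum applies from here.
From month 77 a fixed $50.00 at rate r clears $955.38 in 23 more payments. Total: 76 + 23 = 99 months.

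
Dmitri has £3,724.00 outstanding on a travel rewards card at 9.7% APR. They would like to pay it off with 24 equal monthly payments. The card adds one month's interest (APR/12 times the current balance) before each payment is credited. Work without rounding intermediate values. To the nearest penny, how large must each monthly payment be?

Monthly rate r = 9.7%/12 = 0.808333% = 0.00808333.
Level-payment amortization: P = B₀·r / (1 − (1+r)^(−n)) = 3724.00·0.00808333 / (1 − 1.00808^(−24)).
Denominator 1 − (1+r)^(−24) = 0.175699488.
P = 30.1023 / 0.175699488 ≈ 171.33.

£171.33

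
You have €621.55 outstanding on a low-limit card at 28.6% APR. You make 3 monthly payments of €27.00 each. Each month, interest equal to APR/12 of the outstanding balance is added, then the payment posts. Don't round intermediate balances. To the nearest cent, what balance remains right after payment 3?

Monthly rate r = 28.6%/12 = 2.38333% = 0.0238333.
Each month: B ← B·(1+r) − €27.00.
Month 1: interest €14.81; balance after payment €609.36.
Month 2: interest €14.52; balance after payment €596.89.
Month 3: interest €14.23; balance after payment €584.11.

€584.11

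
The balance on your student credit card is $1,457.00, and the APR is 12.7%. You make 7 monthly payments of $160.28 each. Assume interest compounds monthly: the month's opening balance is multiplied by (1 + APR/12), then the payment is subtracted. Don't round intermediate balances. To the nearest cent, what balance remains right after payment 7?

$410.21

Monthly rate r = 12.7%/12 = 1.05833% = 0.0105833.
Each month: B ← B·(1+r) − $160.28.
Month 1: interest $15.42; balance after payment $1,312.14.
Month 2: interest $13.89; balance after payment $1,165.75.
Month 3: interest $12.34; balance after payment $1,017.80.
Month 4: interest $10.77; balance after payment $868.30.
Month 5: interest $9.19; balance after payment $717.21.
Month 6: interest $7.59; balance after payment $564.52.
Month 7: interest $5.97; balance after payment $410.21.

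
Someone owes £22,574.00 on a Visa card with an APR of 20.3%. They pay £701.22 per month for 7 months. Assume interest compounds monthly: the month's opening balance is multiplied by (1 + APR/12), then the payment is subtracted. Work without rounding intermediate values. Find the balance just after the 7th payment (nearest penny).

£20,221.90

Monthly rate r = 20.3%/12 = 1.69167% = 0.0169167.
Each month: B ← B·(1+r) − £701.22.
Month 1: interest £381.88; balance after payment £22,254.66.
Month 2: interest £376.47; balance after payment £21,929.91.
Month 3: interest £370.98; balance after payment £21,599.67.
Month 4: interest £365.39; balance after payment £21,263.85.
Month 5: interest £359.71; balance after payment £20,922.34.
Month 6: interest £353.94; balance after payment £20,575.06.
Month 7: interest £348.06; balance after payment £20,221.90.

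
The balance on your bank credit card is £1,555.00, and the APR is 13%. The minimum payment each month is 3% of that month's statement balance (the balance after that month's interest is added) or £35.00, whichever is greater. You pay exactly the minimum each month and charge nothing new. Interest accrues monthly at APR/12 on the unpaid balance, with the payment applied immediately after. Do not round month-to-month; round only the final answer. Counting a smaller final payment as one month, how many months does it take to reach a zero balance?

Monthly rate r = 13%/12 = 1.08333% = 0.0108333.
While 3% of the post-interest balance exceeds £35.00, each month B ← (B·(1+r))·(1 − 0.03), i.e. B shrinks by the factor (1+r)·0.97 = 0.98051.
This holds for months 1–16. Entering month 17 the balance is £1,134.88; 3% of the post-interest balance is now below £35.00, so the flat £35.00 minimum applies from here.
From month 17 a fixed £35.00 at rate r clears £1,134.88 in 41 more payments. Total: 16 + 41 = 57 months.

57 months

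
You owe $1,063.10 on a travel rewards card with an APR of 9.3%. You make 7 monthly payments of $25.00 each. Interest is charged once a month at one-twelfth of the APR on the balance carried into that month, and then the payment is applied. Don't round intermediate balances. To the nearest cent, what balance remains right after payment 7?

Monthly rate r = 9.3%/12 = 0.775% = 0.00775.
Each month: B ← B·(1+r) − $25.00.
Month 1: interest $8.24; balance after payment $1,046.34.
Month 2: interest $8.11; balance after payment $1,029.45.
Month 3: interest $7.98; balance after payment $1,012.43.
Month 4: interest $7.85; balance after payment $995.27.
Month 5: interest $7.71; balance after payment $977.99.
Month 6: interest $7.58; balance after payment $960.57.
Month 7: interest $7.44; balance after payment $943.01.

$943.01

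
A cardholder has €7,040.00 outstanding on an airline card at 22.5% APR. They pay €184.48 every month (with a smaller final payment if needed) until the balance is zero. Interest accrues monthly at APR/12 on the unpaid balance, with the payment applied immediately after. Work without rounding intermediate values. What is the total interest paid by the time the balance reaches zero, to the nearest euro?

€5,445

Monthly rate r = 22.5%/12 = 1.875% = 0.01875.
Payoff takes n = ⌈−ln(1 − rB₀/P)/ln(1+r)⌉ = ⌈67.672⌉ = 68 payments; the last is €124.42.
Total paid = 67·€184.48 + €124.42 = €12,484.58.
Total interest = total paid − principal = €12,484.58 − €7,040.00 = €5,444.58.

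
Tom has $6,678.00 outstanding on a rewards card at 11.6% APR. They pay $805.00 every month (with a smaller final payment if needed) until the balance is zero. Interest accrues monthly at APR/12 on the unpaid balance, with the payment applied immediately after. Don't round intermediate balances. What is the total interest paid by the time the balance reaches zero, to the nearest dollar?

$317

Monthly rate r = 11.6%/12 = 0.966667% = 0.00966667.
Payoff takes n = ⌈−ln(1 − rB₀/P)/ln(1+r)⌉ = ⌈8.689⌉ = 9 payments; the last is $555.41.
Total paid = 8·$805.00 + $555.41 = $6,995.41.
Total interest = total paid − principal = $6,995.41 − $6,678.00 = $317.41.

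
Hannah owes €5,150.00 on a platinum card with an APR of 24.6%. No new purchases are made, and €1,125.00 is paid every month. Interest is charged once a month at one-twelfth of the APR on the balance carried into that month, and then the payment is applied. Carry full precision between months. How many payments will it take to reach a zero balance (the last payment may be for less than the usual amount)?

5 months

Monthly rate r = 24.6%/12 = 2.05% = 0.0205.
Recurrence: B ← B·(1+r) − €1,125.00.
Month 1: interest €105.58; balance after payment €4,130.57.
Month 2: interest €84.68; balance after payment €3,090.25.
Month 3: interest €63.35; balance after payment €2,028.60.
Month 4: interest €41.59; balance after payment €945.19.
Month 5: interest €19.38; balance after payment €0.00.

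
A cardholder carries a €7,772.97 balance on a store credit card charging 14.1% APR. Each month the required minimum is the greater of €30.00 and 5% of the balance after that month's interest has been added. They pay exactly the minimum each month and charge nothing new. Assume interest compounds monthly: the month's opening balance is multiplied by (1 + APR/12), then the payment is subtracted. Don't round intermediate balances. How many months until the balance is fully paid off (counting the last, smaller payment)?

Monthly rate r = 14.1%/12 = 1.175% = 0.01175.
While 5% of the post-interest balance exceeds €30.00, each month B ← (B·(1+r))·(1 − 0.05), i.e. B shrinks by the factor (1+r)·0.95 = 0.96116.
This holds for months 1–65. Entering month 66 the balance is €592.08; 5% of the post-interest balance is now below €30.00, so the flat €30.00 minimum applies from here.
From month 66 a fixed €30.00 at rate r clears €592.08 in 23 more payments. Total: 65 + 23 = 88 months.

88 months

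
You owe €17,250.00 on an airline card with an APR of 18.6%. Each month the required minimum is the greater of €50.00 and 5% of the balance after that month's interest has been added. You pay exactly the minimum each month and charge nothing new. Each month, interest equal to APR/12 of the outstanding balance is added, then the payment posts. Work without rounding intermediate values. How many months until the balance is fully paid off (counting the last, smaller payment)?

104 months

Monthly rate r = 18.6%/12 = 1.55% = 0.0155.
While 5% of the post-interest balance exceeds €50.00, each month B ← (B·(1+r))·(1 − 0.05), i.e. B shrinks by the factor (1+r)·0.95 = 0.96473.
This holds for months 1–80. Entering month 81 the balance is €975.15; 5% of the post-interest balance is now below €50.00, so the flat €50.00 minimum applies from here.
From month 81 a fixed €50.00 at rate r clears €975.15 in 24 more payments. Total: 80 + 24 = 104 months.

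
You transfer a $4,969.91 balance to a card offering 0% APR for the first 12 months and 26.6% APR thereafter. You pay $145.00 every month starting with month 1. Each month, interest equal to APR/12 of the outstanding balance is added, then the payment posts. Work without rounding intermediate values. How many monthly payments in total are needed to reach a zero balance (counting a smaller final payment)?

44 months

Promo months 1–12 at r₀ = 0%/12 = 0; months 13+ at r₁ = 26.6%/12 = 0.0221667.
After month 12 (no interest yet): B = $4,969.91 − 12·$145.00 = $3,229.91.
Then at r₁ with $145.00/mo: n₂ = −ln(1 − r₁·B/P)/ln(1+r₁) ≈ 31.05 → 32 more payments.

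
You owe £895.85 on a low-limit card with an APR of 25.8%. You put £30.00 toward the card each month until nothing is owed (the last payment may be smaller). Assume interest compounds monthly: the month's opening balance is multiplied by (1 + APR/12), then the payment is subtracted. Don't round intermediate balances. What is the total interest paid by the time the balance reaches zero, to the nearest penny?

Monthly rate r = 25.8%/12 = 2.15% = 0.0215.
Payoff takes n = ⌈−ln(1 − rB₀/P)/ln(1+r)⌉ = ⌈48.293⌉ = 49 payments; the last is £8.86.
Total paid = 48·£30.00 + £8.86 = £1,448.86.
Total interest = total paid − principal = £1,448.86 − £895.85 = £553.01.

£553.01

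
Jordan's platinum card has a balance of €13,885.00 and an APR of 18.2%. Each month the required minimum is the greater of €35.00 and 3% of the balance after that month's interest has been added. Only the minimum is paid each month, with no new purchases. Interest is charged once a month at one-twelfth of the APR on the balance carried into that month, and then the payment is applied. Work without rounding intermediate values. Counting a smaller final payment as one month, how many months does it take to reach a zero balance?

Monthly rate r = 18.2%/12 = 1.51667% = 0.0151667.
While 3% of the post-interest balance exceeds €35.00, each month B ← (B·(1+r))·(1 − 0.03), i.e. B shrinks by the factor (1+r)·0.97 = 0.98471.
This holds for months 1–162. Entering month 163 the balance is €1,144.50; 3% of the post-interest balance is now below €35.00, so the flat €35.00 minimum applies from here.
From month 163 a fixed €35.00 at rate r clears €1,144.50 in 46 more payments. Total: 162 + 46 = 208 months.

208 months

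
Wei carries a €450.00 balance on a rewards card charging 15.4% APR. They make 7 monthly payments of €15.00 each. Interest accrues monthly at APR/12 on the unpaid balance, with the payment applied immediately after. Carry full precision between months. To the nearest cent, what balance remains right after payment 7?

Monthly rate r = 15.4%/12 = 1.28333% = 0.0128333.
Each month: B ← B·(1+r) − €15.00.
Month 1: interest €5.78; balance after payment €440.77.
Month 2: interest €5.66; balance after payment €431.43.
Month 3: interest €5.54; balance after payment €421.97.
Month 4: interest €5.42; balance after payment €412.38.
Month 5: interest €5.29; balance after payment €402.68.
Month 6: interest €5.17; balance after payment €392.84.
Month 7: interest €5.04; balance after payment €382.88.

€382.88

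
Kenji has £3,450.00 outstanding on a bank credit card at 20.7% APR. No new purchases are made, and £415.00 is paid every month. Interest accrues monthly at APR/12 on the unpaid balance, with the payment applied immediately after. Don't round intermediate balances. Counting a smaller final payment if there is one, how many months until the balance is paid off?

Monthly rate r = 20.7%/12 = 1.725% = 0.01725.
Recurrence: B ← B·(1+r) − £415.00.
Month 1: interest £59.51; balance after payment £3,094.51.
Month 2: interest £53.38; balance after payment £2,732.89.
Closed form: n = −ln(1 − rB₀/P)/ln(1+r) = −ln(0.8566)/ln(1.01725) ≈ 9.050, so the balance reaches zero during payment 10.

10 months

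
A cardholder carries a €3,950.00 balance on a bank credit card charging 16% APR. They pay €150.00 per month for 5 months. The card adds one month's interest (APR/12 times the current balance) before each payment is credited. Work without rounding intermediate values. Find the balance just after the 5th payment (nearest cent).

Monthly rate r = 16%/12 = 1.33333% = 0.0133333.
Each month: B ← B·(1+r) − €150.00.
Month 1: interest €52.67; balance after payment €3,852.67.
Month 2: interest €51.37; balance after payment €3,754.04.
Month 3: interest €50.05; balance after payment €3,654.09.
Month 4: interest €48.72; balance after payment €3,552.81.
Month 5: interest €47.37; balance after payment €3,450.18.

€3,450.18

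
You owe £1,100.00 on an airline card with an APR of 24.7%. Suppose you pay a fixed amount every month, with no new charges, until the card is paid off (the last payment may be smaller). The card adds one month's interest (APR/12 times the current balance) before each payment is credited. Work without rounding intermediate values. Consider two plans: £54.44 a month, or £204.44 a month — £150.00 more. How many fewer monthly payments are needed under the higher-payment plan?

21 fewer payments

Monthly rate r = 24.7%/12 = 2.05833% = 0.0205833.
At £54.44/mo: n = ⌈−ln(1 − rB₀/P)/ln(1+r)⌉ = 27 payments (last £21.38); total interest = total paid − £1,100.00 = £336.82.
At £204.44/mo: 6 payments (last £155.96); total interest £78.16.
Payments saved = 27 − 6 = 21.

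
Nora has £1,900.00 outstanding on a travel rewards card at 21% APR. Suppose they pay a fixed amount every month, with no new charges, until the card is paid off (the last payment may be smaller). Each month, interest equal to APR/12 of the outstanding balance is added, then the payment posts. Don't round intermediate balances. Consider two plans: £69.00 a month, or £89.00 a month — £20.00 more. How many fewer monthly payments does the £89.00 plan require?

Monthly rate r = 21%/12 = 1.75% = 0.0175.
At £69.00/mo: n = ⌈−ln(1 − rB₀/P)/ln(1+r)⌉ = 38 payments (last £62.32); total interest = total paid − £1,900.00 = £715.32.
At £89.00/mo: 27 payments (last £85.67); total interest £499.67.
Payments saved = 38 − 27 = 11.

11 fewer payments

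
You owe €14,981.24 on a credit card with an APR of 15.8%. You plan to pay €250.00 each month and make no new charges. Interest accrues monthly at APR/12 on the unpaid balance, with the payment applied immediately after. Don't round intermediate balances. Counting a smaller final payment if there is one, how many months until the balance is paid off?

119 payments

Monthly rate r = 15.8%/12 = 1.31667% = 0.0131667.
Recurrence: B ← B·(1+r) − €250.00.
Month 1: interest €197.25; balance after payment €14,928.49.
Month 2: interest €196.56; balance after payment €14,875.05.
Closed form: n = −ln(1 − rB₀/P)/ln(1+r) = −ln(0.21099)/ln(1.01317) ≈ 118.950, so the balance reaches zero during payment 119.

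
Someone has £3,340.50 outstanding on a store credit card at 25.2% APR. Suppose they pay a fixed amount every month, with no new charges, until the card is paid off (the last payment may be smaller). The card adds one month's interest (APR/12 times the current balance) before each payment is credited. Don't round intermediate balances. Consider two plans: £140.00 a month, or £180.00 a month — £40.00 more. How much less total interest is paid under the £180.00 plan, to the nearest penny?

Monthly rate r = 25.2%/12 = 2.1% = 0.021.
At £140.00/mo: n = ⌈−ln(1 − rB₀/P)/ln(1+r)⌉ = 34 payments (last £64.19); total interest = total paid − £3,340.50 = £1,343.69.
At £180.00/mo: 24 payments (last £137.59); total interest £937.09.
Interest saved = £1,343.69 − £937.09 = £406.60.

£406.60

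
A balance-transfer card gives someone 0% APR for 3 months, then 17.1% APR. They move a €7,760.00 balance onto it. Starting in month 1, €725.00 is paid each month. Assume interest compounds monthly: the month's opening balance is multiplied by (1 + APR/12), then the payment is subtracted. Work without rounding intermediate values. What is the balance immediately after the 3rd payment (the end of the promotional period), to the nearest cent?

Promo months 1–3 at r₀ = 0%/12 = 0; months 4+ at r₁ = 17.1%/12 = 0.01425.
After month 3 (no interest yet): B = €7,760.00 − 3·€725.00 = €5,585.00.

€5,585.00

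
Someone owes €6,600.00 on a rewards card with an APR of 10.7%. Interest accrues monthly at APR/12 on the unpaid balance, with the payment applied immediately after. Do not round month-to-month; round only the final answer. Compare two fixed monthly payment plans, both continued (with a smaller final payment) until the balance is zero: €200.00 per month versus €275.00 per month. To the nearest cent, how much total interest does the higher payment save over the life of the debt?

€391.97

Monthly rate r = 10.7%/12 = 0.891667% = 0.00891667.
At €200.00/mo: n = ⌈−ln(1 − rB₀/P)/ln(1+r)⌉ = 40 payments (last €51.66); total interest = total paid − €6,600.00 = €1,251.66.
At €275.00/mo: 28 payments (last €34.69); total interest €859.69.
Interest saved = €1,251.66 − €859.69 = €391.97.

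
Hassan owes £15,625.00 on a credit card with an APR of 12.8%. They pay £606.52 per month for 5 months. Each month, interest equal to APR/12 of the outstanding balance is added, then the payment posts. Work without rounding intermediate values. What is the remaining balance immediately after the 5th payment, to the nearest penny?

£13,378.31

Monthly rate r = 12.8%/12 = 1.06667% = 0.0106667.
Each month: B ← B·(1+r) − £606.52.
Month 1: interest £166.67; balance after payment £15,185.15.
Month 2: interest £161.97; balance after payment £14,740.60.
Month 3: interest £157.23; balance after payment £14,291.31.
Month 4: interest £152.44; balance after payment £13,837.24.
Month 5: interest £147.60; balance after payment £13,378.31.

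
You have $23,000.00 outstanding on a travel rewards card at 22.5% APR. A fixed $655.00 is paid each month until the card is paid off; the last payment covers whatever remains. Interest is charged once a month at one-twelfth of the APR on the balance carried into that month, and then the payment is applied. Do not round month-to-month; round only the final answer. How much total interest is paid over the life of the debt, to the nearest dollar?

Monthly rate r = 22.5%/12 = 1.875% = 0.01875.
Payoff takes n = ⌈−ln(1 − rB₀/P)/ln(1+r)⌉ = ⌈57.821⌉ = 58 payments; the last is $538.67.
Total paid = 57·$655.00 + $538.67 = $37,873.67.
Total interest = total paid − principal = $37,873.67 − $23,000.00 = $14,873.67.

$14,874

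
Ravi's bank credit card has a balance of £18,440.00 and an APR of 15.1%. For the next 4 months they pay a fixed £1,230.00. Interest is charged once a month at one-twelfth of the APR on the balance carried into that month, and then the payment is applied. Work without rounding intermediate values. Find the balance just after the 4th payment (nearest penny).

£14,372.17

Monthly rate r = 15.1%/12 = 1.25833% = 0.0125833.
Each month: B ← B·(1+r) − £1,230.00.
Month 1: interest £232.04; balance after payment £17,442.04.
Month 2: interest £219.48; balance after payment £16,431.52.
Month 3: interest £206.76; balance after payment £15,408.28.
Month 4: interest £193.89; balance after payment £14,372.17.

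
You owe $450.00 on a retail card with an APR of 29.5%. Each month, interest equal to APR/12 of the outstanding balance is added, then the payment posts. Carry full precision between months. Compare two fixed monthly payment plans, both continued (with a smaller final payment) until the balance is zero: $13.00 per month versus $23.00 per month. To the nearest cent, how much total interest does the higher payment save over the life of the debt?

$397.90

Monthly rate r = 29.5%/12 = 2.45833% = 0.0245833.
At $13.00/mo: n = ⌈−ln(1 − rB₀/P)/ln(1+r)⌉ = 79 payments (last $4.98); total interest = total paid − $450.00 = $568.98.
At $23.00/mo: 28 payments (last $0.08); total interest $171.08.
Interest saved = $568.98 − $171.08 = $397.90.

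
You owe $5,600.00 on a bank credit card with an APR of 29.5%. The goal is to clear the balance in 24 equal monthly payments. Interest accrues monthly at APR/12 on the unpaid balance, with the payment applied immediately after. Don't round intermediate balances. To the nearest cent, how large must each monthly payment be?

$311.67

Monthly rate r = 29.5%/12 = 2.45833% = 0.0245833.
Level-payment amortization: P = B₀·r / (1 − (1+r)^(−n)) = 5600.00·0.0245833 / (1 − 1.02458^(−24)).
Denominator 1 − (1+r)^(−24) = 0.441703235.
P = 137.667 / 0.441703235 ≈ 311.67.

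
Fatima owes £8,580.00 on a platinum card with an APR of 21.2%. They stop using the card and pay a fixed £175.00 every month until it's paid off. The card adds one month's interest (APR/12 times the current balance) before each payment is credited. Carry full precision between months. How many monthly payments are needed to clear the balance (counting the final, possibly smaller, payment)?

Monthly rate r = 21.2%/12 = 1.76667% = 0.0176667.
Recurrence: B ← B·(1+r) − £175.00.
Month 1: interest £151.58; balance after payment £8,556.58.
Month 2: interest £151.17; balance after payment £8,532.75.
Closed form: n = −ln(1 − rB₀/P)/ln(1+r) = −ln(0.13383)/ln(1.01767) ≈ 114.844, so the balance reaches zero during payment 115.

115 months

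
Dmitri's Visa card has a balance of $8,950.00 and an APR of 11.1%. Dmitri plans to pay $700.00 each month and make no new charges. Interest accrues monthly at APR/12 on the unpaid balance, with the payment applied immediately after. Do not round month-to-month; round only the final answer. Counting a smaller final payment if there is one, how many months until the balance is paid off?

Monthly rate r = 11.1%/12 = 0.925% = 0.00925.
Recurrence: B ← B·(1+r) − $700.00.
Month 1: interest $82.79; balance after payment $8,332.79.
Month 2: interest $77.08; balance after payment $7,709.87.
Closed form: n = −ln(1 − rB₀/P)/ln(1+r) = −ln(0.88173)/ln(1.00925) ≈ 13.670, so the balance reaches zero during payment 14.

14 payments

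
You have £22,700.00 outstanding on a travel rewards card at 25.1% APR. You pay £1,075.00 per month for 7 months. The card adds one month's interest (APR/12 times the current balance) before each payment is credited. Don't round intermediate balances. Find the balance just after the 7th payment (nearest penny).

£18,225.64

Monthly rate r = 25.1%/12 = 2.09167% = 0.0209167.
Each month: B ← B·(1+r) − £1,075.00.
Month 1: interest £474.81; balance after payment £22,099.81.
Month 2: interest £462.25; balance after payment £21,487.06.
Month 3: interest £449.44; balance after payment £20,861.50.
Month 4: interest £436.35; balance after payment £20,222.85.
Month 5: interest £422.99; balance after payment £19,570.85.
Month 6: interest £409.36; balance after payment £18,905.21.
Month 7: interest £395.43; balance after payment £18,225.64.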